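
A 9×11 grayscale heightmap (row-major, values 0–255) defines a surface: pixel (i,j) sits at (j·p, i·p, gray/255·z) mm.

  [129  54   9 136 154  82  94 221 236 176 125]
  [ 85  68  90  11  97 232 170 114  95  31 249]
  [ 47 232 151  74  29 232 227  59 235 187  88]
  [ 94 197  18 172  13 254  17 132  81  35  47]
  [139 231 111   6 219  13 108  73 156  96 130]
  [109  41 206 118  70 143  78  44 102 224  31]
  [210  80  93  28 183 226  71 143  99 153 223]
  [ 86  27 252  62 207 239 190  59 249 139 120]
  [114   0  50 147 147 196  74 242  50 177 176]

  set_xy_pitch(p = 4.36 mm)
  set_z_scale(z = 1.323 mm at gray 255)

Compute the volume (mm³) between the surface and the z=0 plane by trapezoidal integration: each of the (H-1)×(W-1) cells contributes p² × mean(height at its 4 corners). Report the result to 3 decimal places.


974.378

height_mm = gray/255 × 1.323; cell vol = 4.36² × mean(4 corners)
unit = 4.36² × 1.323 / (4×255) = 0.0246566 mm³ per gray-sum
row 0: Σ corner-gray over 10 cells = 4728  → 116.5763
row 1: Σ corner-gray over 10 cells = 5137  → 126.6608
row 2: Σ corner-gray over 10 cells = 4966  → 122.4445
row 3: Σ corner-gray over 10 cells = 4274  → 105.3822
row 4: Σ corner-gray over 10 cells = 4487  → 110.6340
row 5: Σ corner-gray over 10 cells = 4777  → 117.7844
row 6: Σ corner-gray over 10 cells = 5639  → 139.0384
row 7: Σ corner-gray over 10 cells = 5510  → 135.8577
Σ rows: total corner-gray = 39518  → 974.3783 mm³


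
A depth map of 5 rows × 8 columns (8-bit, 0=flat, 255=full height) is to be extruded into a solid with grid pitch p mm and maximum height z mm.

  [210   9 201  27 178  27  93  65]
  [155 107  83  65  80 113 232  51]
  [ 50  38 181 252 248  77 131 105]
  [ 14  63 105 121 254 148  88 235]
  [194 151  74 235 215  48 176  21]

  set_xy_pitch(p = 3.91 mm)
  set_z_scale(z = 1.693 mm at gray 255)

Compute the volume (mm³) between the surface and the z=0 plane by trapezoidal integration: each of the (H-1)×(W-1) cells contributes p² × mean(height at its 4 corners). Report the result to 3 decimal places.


height_mm = gray/255 × 1.693; cell vol = 3.91² × mean(4 corners)
unit = 3.91² × 1.693 / (4×255) = 0.0253752 mm³ per gray-sum
row 0: Σ corner-gray over 7 cells = 2911  → 73.8673
row 1: Σ corner-gray over 7 cells = 3575  → 90.7165
row 2: Σ corner-gray over 7 cells = 3816  → 96.8319
row 3: Σ corner-gray over 7 cells = 3820  → 96.9334
Σ rows: total corner-gray = 14122  → 358.3493 mm³

358.349


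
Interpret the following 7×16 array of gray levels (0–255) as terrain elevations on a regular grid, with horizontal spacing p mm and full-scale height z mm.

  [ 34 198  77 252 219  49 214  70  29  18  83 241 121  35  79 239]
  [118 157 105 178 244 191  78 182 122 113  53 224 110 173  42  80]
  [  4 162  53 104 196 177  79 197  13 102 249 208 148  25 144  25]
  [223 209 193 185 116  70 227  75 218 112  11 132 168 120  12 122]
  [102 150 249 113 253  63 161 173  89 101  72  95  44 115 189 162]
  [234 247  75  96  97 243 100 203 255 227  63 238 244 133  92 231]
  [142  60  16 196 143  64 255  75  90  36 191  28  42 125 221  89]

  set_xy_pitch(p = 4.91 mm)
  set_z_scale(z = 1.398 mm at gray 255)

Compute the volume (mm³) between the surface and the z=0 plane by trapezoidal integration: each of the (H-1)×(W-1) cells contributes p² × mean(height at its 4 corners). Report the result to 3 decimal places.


height_mm = gray/255 × 1.398; cell vol = 4.91² × mean(4 corners)
unit = 4.91² × 1.398 / (4×255) = 0.0330423 mm³ per gray-sum
row 0: Σ corner-gray over 15 cells = 7785  → 257.2341
row 1: Σ corner-gray over 15 cells = 7885  → 260.5384
row 2: Σ corner-gray over 15 cells = 7784  → 257.2011
row 3: Σ corner-gray over 15 cells = 8039  → 265.6269
row 4: Σ corner-gray over 15 cells = 9089  → 300.3213
row 5: Σ corner-gray over 15 cells = 8406  → 277.7534
Σ rows: total corner-gray = 48988  → 1618.6751 mm³

1618.675


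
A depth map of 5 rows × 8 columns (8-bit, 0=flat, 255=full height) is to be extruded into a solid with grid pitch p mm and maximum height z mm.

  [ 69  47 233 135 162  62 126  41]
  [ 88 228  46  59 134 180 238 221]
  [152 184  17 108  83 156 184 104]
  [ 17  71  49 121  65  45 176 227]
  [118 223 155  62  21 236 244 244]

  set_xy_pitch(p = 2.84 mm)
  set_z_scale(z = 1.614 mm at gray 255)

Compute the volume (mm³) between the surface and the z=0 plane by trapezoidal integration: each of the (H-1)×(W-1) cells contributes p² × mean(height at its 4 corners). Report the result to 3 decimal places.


179.672

height_mm = gray/255 × 1.614; cell vol = 2.84² × mean(4 corners)
unit = 2.84² × 1.614 / (4×255) = 0.0127626 mm³ per gray-sum
row 0: Σ corner-gray over 7 cells = 3719  → 47.4642
row 1: Σ corner-gray over 7 cells = 3799  → 48.4852
row 2: Σ corner-gray over 7 cells = 3018  → 38.5176
row 3: Σ corner-gray over 7 cells = 3542  → 45.2052
Σ rows: total corner-gray = 14078  → 179.6722 mm³


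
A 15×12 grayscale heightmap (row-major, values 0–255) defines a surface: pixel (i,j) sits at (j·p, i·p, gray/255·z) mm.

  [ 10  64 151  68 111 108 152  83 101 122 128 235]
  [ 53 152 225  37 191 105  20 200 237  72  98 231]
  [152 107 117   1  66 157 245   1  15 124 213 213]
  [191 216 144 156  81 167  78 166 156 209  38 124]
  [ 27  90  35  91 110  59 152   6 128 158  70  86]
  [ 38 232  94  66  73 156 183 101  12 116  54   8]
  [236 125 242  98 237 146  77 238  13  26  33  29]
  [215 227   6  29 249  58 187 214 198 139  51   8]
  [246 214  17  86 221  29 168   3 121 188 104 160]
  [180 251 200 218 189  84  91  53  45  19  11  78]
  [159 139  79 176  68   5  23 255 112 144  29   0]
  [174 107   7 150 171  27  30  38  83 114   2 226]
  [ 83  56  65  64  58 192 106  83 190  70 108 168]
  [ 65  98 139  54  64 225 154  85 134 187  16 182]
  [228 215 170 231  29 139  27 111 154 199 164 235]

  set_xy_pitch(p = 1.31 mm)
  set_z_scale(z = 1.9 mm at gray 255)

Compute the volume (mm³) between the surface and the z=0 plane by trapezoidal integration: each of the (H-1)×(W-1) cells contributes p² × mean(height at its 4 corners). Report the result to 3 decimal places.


height_mm = gray/255 × 1.9; cell vol = 1.31² × mean(4 corners)
unit = 1.31² × 1.9 / (4×255) = 0.00319666 mm³ per gray-sum
row 0: Σ corner-gray over 11 cells = 5379  → 17.1948
row 1: Σ corner-gray over 11 cells = 5415  → 17.3099
row 2: Σ corner-gray over 11 cells = 5594  → 17.8821
row 3: Σ corner-gray over 11 cells = 5048  → 16.1367
row 4: Σ corner-gray over 11 cells = 4131  → 13.2054
row 5: Σ corner-gray over 11 cells = 4955  → 15.8394
row 6: Σ corner-gray over 11 cells = 5674  → 18.1378
row 7: Σ corner-gray over 11 cells = 5647  → 18.0515
row 8: Σ corner-gray over 11 cells = 5288  → 16.9039
row 9: Σ corner-gray over 11 cells = 4799  → 15.3408
row 10: Σ corner-gray over 11 cells = 4077  → 13.0328
row 11: Σ corner-gray over 11 cells = 4093  → 13.0839
row 12: Σ corner-gray over 11 cells = 4794  → 15.3248
row 13: Σ corner-gray over 11 cells = 5900  → 18.8603
Σ rows: total corner-gray = 70794  → 226.3041 mm³

226.304


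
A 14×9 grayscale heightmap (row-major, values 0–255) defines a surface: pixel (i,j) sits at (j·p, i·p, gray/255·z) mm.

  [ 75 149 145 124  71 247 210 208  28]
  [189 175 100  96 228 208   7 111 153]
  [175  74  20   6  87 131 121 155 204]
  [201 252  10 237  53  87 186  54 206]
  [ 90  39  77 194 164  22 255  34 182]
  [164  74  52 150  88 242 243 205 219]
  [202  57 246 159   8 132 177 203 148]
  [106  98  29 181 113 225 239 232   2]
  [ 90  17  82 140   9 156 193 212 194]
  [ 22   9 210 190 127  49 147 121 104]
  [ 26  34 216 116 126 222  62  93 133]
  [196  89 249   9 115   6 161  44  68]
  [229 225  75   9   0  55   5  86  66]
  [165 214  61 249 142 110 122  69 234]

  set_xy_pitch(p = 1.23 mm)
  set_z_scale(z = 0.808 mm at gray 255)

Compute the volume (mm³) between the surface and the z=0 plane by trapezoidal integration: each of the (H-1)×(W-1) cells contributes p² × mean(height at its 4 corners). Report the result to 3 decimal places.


height_mm = gray/255 × 0.808; cell vol = 1.23² × mean(4 corners)
unit = 1.23² × 0.808 / (4×255) = 0.00119845 mm³ per gray-sum
row 0: Σ corner-gray over 8 cells = 4603  → 5.5165
row 1: Σ corner-gray over 8 cells = 3759  → 4.5050
row 2: Σ corner-gray over 8 cells = 3732  → 4.4726
row 3: Σ corner-gray over 8 cells = 4007  → 4.8022
row 4: Σ corner-gray over 8 cells = 4333  → 5.1929
row 5: Σ corner-gray over 8 cells = 4805  → 5.7586
row 6: Σ corner-gray over 8 cells = 4656  → 5.5800
row 7: Σ corner-gray over 8 cells = 4244  → 5.0862
row 8: Σ corner-gray over 8 cells = 3734  → 4.4750
row 9: Σ corner-gray over 8 cells = 3729  → 4.4690
row 10: Σ corner-gray over 8 cells = 3507  → 4.2030
row 11: Σ corner-gray over 8 cells = 2815  → 3.3736
row 12: Σ corner-gray over 8 cells = 3538  → 4.2401
Σ rows: total corner-gray = 51462  → 61.6748 mm³

61.675


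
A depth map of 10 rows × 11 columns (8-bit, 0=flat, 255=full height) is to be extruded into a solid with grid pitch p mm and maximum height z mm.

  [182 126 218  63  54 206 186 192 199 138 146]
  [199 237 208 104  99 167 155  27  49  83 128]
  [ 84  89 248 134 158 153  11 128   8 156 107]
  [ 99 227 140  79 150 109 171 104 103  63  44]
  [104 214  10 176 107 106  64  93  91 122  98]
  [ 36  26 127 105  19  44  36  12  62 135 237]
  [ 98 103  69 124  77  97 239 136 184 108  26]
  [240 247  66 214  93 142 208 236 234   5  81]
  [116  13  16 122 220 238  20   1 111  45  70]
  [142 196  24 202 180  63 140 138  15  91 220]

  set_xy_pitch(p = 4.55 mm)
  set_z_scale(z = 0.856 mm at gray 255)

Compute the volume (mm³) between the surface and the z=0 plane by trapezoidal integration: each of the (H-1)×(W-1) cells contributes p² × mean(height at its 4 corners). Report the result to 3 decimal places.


height_mm = gray/255 × 0.856; cell vol = 4.55² × mean(4 corners)
unit = 4.55² × 0.856 / (4×255) = 0.0173739 mm³ per gray-sum
row 0: Σ corner-gray over 10 cells = 5677  → 98.6314
row 1: Σ corner-gray over 10 cells = 4946  → 85.9311
row 2: Σ corner-gray over 10 cells = 4796  → 83.3250
row 3: Σ corner-gray over 10 cells = 4603  → 79.9719
row 4: Σ corner-gray over 10 cells = 3573  → 62.0768
row 5: Σ corner-gray over 10 cells = 3803  → 66.0728
row 6: Σ corner-gray over 10 cells = 5609  → 97.4500
row 7: Σ corner-gray over 10 cells = 4969  → 86.3307
row 8: Σ corner-gray over 10 cells = 4218  → 73.2830
Σ rows: total corner-gray = 42194  → 733.0728 mm³

733.073


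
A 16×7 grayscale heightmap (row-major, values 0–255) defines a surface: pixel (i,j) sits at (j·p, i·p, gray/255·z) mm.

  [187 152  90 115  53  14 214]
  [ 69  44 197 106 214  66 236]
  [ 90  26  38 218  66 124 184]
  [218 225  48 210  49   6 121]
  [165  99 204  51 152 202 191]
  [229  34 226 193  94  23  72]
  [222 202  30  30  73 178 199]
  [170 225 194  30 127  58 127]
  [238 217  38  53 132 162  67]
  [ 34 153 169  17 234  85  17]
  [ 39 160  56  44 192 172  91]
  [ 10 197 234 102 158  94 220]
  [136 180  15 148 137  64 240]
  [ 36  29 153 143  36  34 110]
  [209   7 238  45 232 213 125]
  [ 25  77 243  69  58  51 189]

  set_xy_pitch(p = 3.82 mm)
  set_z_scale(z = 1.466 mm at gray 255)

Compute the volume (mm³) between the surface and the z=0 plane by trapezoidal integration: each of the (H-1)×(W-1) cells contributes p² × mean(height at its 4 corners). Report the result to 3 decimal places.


918.806

height_mm = gray/255 × 1.466; cell vol = 3.82² × mean(4 corners)
unit = 3.82² × 1.466 / (4×255) = 0.020973 mm³ per gray-sum
row 0: Σ corner-gray over 6 cells = 2808  → 58.8922
row 1: Σ corner-gray over 6 cells = 2777  → 58.2420
row 2: Σ corner-gray over 6 cells = 2633  → 55.2219
row 3: Σ corner-gray over 6 cells = 3187  → 66.8409
row 4: Σ corner-gray over 6 cells = 3213  → 67.3862
row 5: Σ corner-gray over 6 cells = 2888  → 60.5700
row 6: Σ corner-gray over 6 cells = 3012  → 63.1707
row 7: Σ corner-gray over 6 cells = 3074  → 64.4710
row 8: Σ corner-gray over 6 cells = 2876  → 60.3183
row 9: Σ corner-gray over 6 cells = 2745  → 57.5709
row 10: Σ corner-gray over 6 cells = 3178  → 66.6522
row 11: Σ corner-gray over 6 cells = 3264  → 68.4559
row 12: Σ corner-gray over 6 cells = 2400  → 50.3352
row 13: Σ corner-gray over 6 cells = 2740  → 57.4660
row 14: Σ corner-gray over 6 cells = 3014  → 63.2126
Σ rows: total corner-gray = 43809  → 918.8061 mm³


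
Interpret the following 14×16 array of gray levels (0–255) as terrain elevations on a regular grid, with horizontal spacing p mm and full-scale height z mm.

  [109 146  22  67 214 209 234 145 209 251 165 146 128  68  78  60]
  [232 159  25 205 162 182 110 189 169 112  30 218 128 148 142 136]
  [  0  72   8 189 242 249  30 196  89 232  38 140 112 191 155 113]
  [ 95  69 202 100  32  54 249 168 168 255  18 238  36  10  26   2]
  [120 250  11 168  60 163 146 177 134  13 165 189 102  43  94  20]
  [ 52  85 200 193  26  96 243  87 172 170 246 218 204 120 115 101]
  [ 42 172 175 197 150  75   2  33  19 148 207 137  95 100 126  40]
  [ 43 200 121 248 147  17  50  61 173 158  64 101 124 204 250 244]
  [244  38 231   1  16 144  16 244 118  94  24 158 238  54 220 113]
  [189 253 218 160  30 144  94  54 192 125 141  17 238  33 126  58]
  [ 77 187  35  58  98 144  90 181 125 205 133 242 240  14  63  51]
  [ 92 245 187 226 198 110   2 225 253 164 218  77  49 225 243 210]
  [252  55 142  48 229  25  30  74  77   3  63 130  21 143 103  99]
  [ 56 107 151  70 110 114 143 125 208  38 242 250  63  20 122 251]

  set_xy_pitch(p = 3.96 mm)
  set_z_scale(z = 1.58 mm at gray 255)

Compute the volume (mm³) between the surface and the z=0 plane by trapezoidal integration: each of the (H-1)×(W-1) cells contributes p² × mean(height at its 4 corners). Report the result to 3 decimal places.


height_mm = gray/255 × 1.58; cell vol = 3.96² × mean(4 corners)
unit = 3.96² × 1.58 / (4×255) = 0.0242911 mm³ per gray-sum
row 0: Σ corner-gray over 15 cells = 8659  → 210.3367
row 1: Σ corner-gray over 15 cells = 8325  → 202.2235
row 2: Σ corner-gray over 15 cells = 7346  → 178.4425
row 3: Σ corner-gray over 15 cells = 6917  → 168.0216
row 4: Σ corner-gray over 15 cells = 8073  → 196.1021
row 5: Σ corner-gray over 15 cells = 7857  → 190.8552
row 6: Σ corner-gray over 15 cells = 7477  → 181.6246
row 7: Σ corner-gray over 15 cells = 7672  → 186.3614
row 8: Σ corner-gray over 15 cells = 7446  → 180.8716
row 9: Σ corner-gray over 15 cells = 7655  → 185.9484
row 10: Σ corner-gray over 15 cells = 8904  → 216.2880
row 11: Σ corner-gray over 15 cells = 7783  → 189.0577
row 12: Σ corner-gray over 15 cells = 6470  → 157.1635
Σ rows: total corner-gray = 100584  → 2443.2966 mm³

2443.297


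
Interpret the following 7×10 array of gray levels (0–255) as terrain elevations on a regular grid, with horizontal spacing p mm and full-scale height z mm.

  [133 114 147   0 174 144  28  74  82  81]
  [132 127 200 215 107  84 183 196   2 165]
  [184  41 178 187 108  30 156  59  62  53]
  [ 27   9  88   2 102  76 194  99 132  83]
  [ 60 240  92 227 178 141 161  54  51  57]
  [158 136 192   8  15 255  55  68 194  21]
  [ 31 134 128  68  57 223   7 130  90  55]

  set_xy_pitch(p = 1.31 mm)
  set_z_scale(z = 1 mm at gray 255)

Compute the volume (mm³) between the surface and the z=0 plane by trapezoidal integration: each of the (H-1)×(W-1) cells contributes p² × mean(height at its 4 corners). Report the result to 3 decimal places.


height_mm = gray/255 × 1; cell vol = 1.31² × mean(4 corners)
unit = 1.31² × 1 / (4×255) = 0.00168245 mm³ per gray-sum
row 0: Σ corner-gray over 9 cells = 4265  → 7.1757
row 1: Σ corner-gray over 9 cells = 4404  → 7.4095
row 2: Σ corner-gray over 9 cells = 3393  → 5.7086
row 3: Σ corner-gray over 9 cells = 3919  → 6.5935
row 4: Σ corner-gray over 9 cells = 4430  → 7.4533
row 5: Σ corner-gray over 9 cells = 3785  → 6.3681
Σ rows: total corner-gray = 24196  → 40.7086 mm³

40.709


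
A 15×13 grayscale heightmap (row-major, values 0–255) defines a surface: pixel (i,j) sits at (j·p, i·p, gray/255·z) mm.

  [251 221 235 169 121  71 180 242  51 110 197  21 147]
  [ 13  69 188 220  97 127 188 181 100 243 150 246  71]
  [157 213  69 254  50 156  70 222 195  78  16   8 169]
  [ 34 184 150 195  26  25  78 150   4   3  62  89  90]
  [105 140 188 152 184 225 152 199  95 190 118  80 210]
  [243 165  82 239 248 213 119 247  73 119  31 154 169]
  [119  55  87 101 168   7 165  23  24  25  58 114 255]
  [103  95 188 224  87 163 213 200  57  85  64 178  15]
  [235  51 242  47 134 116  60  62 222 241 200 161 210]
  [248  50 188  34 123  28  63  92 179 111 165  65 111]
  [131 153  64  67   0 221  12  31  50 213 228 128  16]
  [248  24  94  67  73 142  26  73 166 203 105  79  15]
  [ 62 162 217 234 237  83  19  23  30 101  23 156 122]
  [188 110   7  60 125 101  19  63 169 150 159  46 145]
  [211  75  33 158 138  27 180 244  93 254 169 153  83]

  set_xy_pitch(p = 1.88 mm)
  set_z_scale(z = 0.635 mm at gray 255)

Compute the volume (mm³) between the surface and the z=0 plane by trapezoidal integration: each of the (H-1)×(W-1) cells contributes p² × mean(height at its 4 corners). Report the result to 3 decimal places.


height_mm = gray/255 × 0.635; cell vol = 1.88² × mean(4 corners)
unit = 1.88² × 0.635 / (4×255) = 0.00220034 mm³ per gray-sum
row 0: Σ corner-gray over 12 cells = 7336  → 16.1417
row 1: Σ corner-gray over 12 cells = 6690  → 14.7203
row 2: Σ corner-gray over 12 cells = 5044  → 11.0985
row 3: Σ corner-gray over 12 cells = 5817  → 12.7994
row 4: Σ corner-gray over 12 cells = 7553  → 16.6191
row 5: Σ corner-gray over 12 cells = 5820  → 12.8060
row 6: Σ corner-gray over 12 cells = 5254  → 11.5606
row 7: Σ corner-gray over 12 cells = 6743  → 14.8369
row 8: Σ corner-gray over 12 cells = 6072  → 13.3604
row 9: Σ corner-gray over 12 cells = 5036  → 11.0809
row 10: Σ corner-gray over 12 cells = 4848  → 10.6672
row 11: Σ corner-gray over 12 cells = 5121  → 11.2679
row 12: Σ corner-gray over 12 cells = 5105  → 11.2327
row 13: Σ corner-gray over 12 cells = 5693  → 12.5265
Σ rows: total corner-gray = 82132  → 180.7181 mm³

180.718


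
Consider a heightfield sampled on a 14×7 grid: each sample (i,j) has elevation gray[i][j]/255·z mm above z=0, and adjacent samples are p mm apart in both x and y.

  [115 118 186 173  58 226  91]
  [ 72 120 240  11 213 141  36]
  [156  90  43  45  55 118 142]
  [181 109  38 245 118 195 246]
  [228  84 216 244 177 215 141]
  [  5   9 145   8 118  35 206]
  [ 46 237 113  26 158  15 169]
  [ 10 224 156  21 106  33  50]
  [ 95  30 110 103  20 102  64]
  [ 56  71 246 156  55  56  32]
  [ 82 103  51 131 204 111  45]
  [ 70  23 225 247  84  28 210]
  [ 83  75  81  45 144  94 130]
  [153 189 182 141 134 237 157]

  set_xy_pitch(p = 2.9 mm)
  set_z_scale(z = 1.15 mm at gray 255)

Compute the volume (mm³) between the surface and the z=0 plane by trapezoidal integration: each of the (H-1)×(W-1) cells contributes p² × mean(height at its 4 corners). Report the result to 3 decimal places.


height_mm = gray/255 × 1.15; cell vol = 2.9² × mean(4 corners)
unit = 2.9² × 1.15 / (4×255) = 0.00948186 mm³ per gray-sum
row 0: Σ corner-gray over 6 cells = 3286  → 31.1574
row 1: Σ corner-gray over 6 cells = 2558  → 24.2546
row 2: Σ corner-gray over 6 cells = 2837  → 26.9000
row 3: Σ corner-gray over 6 cells = 4078  → 38.6670
row 4: Σ corner-gray over 6 cells = 3082  → 29.2231
row 5: Σ corner-gray over 6 cells = 2154  → 20.4239
row 6: Σ corner-gray over 6 cells = 2453  → 23.2590
row 7: Σ corner-gray over 6 cells = 2029  → 19.2387
row 8: Σ corner-gray over 6 cells = 2145  → 20.3386
row 9: Σ corner-gray over 6 cells = 2583  → 24.4917
row 10: Σ corner-gray over 6 cells = 2821  → 26.7483
row 11: Σ corner-gray over 6 cells = 2585  → 24.5106
row 12: Σ corner-gray over 6 cells = 3167  → 30.0291
Σ rows: total corner-gray = 35778  → 339.2421 mm³

339.242


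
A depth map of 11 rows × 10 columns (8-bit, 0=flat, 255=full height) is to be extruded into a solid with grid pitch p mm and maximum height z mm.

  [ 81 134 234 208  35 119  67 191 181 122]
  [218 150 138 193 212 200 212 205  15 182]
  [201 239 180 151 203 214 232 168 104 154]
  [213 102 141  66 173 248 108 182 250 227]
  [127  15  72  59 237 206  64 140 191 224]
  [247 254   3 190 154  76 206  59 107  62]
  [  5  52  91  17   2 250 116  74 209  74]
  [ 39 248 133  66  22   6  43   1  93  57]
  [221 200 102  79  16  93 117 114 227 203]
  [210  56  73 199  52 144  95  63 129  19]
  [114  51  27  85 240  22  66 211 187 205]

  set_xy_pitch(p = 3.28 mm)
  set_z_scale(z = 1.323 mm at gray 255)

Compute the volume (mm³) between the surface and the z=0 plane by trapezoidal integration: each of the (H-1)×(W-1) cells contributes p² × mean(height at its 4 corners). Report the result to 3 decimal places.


height_mm = gray/255 × 1.323; cell vol = 3.28² × mean(4 corners)
unit = 3.28² × 1.323 / (4×255) = 0.0139543 mm³ per gray-sum
row 0: Σ corner-gray over 9 cells = 5591  → 78.0184
row 1: Σ corner-gray over 9 cells = 6387  → 89.1260
row 2: Σ corner-gray over 9 cells = 6317  → 88.1492
row 3: Σ corner-gray over 9 cells = 5299  → 73.9437
row 4: Σ corner-gray over 9 cells = 4726  → 65.9479
row 5: Σ corner-gray over 9 cells = 4108  → 57.3242
row 6: Σ corner-gray over 9 cells = 3021  → 42.1559
row 7: Σ corner-gray over 9 cells = 3640  → 50.7936
row 8: Σ corner-gray over 9 cells = 4171  → 58.2033
row 9: Σ corner-gray over 9 cells = 3948  → 55.0915
Σ rows: total corner-gray = 47208  → 658.7535 mm³

658.754


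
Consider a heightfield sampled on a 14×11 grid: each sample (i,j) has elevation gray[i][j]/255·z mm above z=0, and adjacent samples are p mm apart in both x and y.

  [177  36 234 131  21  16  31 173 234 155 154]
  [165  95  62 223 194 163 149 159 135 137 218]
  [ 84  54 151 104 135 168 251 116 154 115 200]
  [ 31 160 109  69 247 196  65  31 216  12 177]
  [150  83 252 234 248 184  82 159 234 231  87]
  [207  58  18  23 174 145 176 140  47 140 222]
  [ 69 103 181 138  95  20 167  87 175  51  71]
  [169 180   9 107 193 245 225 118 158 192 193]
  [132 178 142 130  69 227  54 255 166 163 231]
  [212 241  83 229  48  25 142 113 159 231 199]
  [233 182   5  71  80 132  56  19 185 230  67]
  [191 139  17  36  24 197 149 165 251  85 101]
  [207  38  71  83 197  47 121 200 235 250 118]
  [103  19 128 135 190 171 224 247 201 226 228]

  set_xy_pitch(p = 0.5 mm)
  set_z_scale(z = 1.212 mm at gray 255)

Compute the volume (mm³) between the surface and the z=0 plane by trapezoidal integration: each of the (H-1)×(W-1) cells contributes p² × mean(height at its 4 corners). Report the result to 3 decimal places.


21.365

height_mm = gray/255 × 1.212; cell vol = 0.5² × mean(4 corners)
unit = 0.5² × 1.212 / (4×255) = 0.000297059 mm³ per gray-sum
row 0: Σ corner-gray over 10 cells = 5410  → 1.6071
row 1: Σ corner-gray over 10 cells = 5797  → 1.7221
row 2: Σ corner-gray over 10 cells = 5198  → 1.5441
row 3: Σ corner-gray over 10 cells = 6069  → 1.8029
row 4: Σ corner-gray over 10 cells = 5922  → 1.7592
row 5: Σ corner-gray over 10 cells = 4445  → 1.3204
row 6: Σ corner-gray over 10 cells = 5390  → 1.6011
row 7: Σ corner-gray over 10 cells = 6347  → 1.8854
row 8: Σ corner-gray over 10 cells = 6084  → 1.8073
row 9: Σ corner-gray over 10 cells = 5173  → 1.5367
row 10: Σ corner-gray over 10 cells = 4638  → 1.3778
row 11: Σ corner-gray over 10 cells = 5227  → 1.5527
row 12: Σ corner-gray over 10 cells = 6222  → 1.8483
Σ rows: total corner-gray = 71922  → 21.3651 mm³


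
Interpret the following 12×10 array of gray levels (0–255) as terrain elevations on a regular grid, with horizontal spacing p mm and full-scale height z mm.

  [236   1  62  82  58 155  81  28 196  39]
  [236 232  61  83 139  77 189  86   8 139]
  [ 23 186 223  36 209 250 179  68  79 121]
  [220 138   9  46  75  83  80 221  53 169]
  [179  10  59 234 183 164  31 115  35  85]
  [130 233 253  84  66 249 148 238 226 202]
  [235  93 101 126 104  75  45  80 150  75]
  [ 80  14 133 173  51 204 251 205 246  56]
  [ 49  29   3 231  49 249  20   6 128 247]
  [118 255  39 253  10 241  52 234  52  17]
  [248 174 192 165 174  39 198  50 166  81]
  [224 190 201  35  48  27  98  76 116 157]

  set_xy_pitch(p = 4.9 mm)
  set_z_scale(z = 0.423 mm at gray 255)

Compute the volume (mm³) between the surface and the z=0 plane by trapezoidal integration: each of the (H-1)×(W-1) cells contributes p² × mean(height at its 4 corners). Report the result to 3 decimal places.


height_mm = gray/255 × 0.423; cell vol = 4.9² × mean(4 corners)
unit = 4.9² × 0.423 / (4×255) = 0.00995709 mm³ per gray-sum
row 0: Σ corner-gray over 9 cells = 3726  → 37.1001
row 1: Σ corner-gray over 9 cells = 4729  → 47.0871
row 2: Σ corner-gray over 9 cells = 4403  → 43.8411
row 3: Σ corner-gray over 9 cells = 3725  → 37.0902
row 4: Σ corner-gray over 9 cells = 5252  → 52.2946
row 5: Σ corner-gray over 9 cells = 5184  → 51.6175
row 6: Σ corner-gray over 9 cells = 4548  → 45.2848
row 7: Σ corner-gray over 9 cells = 4416  → 43.9705
row 8: Σ corner-gray over 9 cells = 4133  → 41.1526
row 9: Σ corner-gray over 9 cells = 5052  → 50.3032
row 10: Σ corner-gray over 9 cells = 4608  → 45.8823
Σ rows: total corner-gray = 49776  → 495.6240 mm³

495.624


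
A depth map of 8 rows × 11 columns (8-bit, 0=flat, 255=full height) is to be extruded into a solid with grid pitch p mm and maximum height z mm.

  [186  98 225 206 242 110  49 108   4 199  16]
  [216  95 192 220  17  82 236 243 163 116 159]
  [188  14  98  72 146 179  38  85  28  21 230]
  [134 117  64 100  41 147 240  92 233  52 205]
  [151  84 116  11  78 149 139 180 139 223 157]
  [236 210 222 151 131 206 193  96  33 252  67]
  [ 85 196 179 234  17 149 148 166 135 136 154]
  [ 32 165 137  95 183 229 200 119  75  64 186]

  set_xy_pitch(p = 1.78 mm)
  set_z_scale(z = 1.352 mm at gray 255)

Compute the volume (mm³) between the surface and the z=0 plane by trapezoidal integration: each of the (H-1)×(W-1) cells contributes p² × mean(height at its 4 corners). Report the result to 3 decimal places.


height_mm = gray/255 × 1.352; cell vol = 1.78² × mean(4 corners)
unit = 1.78² × 1.352 / (4×255) = 0.00419968 mm³ per gray-sum
row 0: Σ corner-gray over 10 cells = 5787  → 24.3036
row 1: Σ corner-gray over 10 cells = 4883  → 20.5071
row 2: Σ corner-gray over 10 cells = 4291  → 18.0208
row 3: Σ corner-gray over 10 cells = 5057  → 21.2378
row 4: Σ corner-gray over 10 cells = 5837  → 24.5136
row 5: Σ corner-gray over 10 cells = 6250  → 26.2480
row 6: Σ corner-gray over 10 cells = 5711  → 23.9844
Σ rows: total corner-gray = 37816  → 158.8152 mm³

158.815


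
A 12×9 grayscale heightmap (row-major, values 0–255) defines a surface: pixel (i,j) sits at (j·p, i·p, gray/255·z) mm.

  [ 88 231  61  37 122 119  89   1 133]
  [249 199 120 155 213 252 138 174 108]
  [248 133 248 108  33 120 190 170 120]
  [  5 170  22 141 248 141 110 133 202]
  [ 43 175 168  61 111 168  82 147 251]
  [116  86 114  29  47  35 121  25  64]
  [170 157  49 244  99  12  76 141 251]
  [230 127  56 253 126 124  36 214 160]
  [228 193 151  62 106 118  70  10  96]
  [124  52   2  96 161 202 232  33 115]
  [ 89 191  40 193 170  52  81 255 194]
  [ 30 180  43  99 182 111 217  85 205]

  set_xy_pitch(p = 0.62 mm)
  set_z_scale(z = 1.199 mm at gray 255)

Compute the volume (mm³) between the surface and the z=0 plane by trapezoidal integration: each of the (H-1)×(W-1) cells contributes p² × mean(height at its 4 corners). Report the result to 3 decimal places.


height_mm = gray/255 × 1.199; cell vol = 0.62² × mean(4 corners)
unit = 0.62² × 1.199 / (4×255) = 0.000451858 mm³ per gray-sum
row 0: Σ corner-gray over 8 cells = 4400  → 1.9882
row 1: Σ corner-gray over 8 cells = 5231  → 2.3637
row 2: Σ corner-gray over 8 cells = 4509  → 2.0374
row 3: Σ corner-gray over 8 cells = 4255  → 1.9227
row 4: Σ corner-gray over 8 cells = 3212  → 1.4514
row 5: Σ corner-gray over 8 cells = 3071  → 1.3877
row 6: Σ corner-gray over 8 cells = 4239  → 1.9154
row 7: Σ corner-gray over 8 cells = 4006  → 1.8101
row 8: Σ corner-gray over 8 cells = 3539  → 1.5991
row 9: Σ corner-gray over 8 cells = 4042  → 1.8264
row 10: Σ corner-gray over 8 cells = 4316  → 1.9502
Σ rows: total corner-gray = 44820  → 20.2523 mm³

20.252


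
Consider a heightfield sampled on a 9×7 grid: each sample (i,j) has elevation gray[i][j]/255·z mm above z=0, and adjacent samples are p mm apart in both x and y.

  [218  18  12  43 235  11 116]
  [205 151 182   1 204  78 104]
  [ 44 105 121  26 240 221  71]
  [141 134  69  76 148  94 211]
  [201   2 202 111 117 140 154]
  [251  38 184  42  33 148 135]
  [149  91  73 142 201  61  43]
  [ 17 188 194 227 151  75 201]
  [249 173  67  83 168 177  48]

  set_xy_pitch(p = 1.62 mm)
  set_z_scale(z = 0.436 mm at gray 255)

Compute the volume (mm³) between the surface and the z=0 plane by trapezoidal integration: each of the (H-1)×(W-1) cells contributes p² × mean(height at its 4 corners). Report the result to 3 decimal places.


height_mm = gray/255 × 0.436; cell vol = 1.62² × mean(4 corners)
unit = 1.62² × 0.436 / (4×255) = 0.0011218 mm³ per gray-sum
row 0: Σ corner-gray over 6 cells = 2513  → 2.8191
row 1: Σ corner-gray over 6 cells = 3082  → 3.4574
row 2: Σ corner-gray over 6 cells = 2935  → 3.2925
row 3: Σ corner-gray over 6 cells = 2893  → 3.2454
row 4: Σ corner-gray over 6 cells = 2775  → 3.1130
row 5: Σ corner-gray over 6 cells = 2604  → 2.9212
row 6: Σ corner-gray over 6 cells = 3216  → 3.6077
row 7: Σ corner-gray over 6 cells = 3521  → 3.9499
Σ rows: total corner-gray = 23539  → 26.4061 mm³

26.406


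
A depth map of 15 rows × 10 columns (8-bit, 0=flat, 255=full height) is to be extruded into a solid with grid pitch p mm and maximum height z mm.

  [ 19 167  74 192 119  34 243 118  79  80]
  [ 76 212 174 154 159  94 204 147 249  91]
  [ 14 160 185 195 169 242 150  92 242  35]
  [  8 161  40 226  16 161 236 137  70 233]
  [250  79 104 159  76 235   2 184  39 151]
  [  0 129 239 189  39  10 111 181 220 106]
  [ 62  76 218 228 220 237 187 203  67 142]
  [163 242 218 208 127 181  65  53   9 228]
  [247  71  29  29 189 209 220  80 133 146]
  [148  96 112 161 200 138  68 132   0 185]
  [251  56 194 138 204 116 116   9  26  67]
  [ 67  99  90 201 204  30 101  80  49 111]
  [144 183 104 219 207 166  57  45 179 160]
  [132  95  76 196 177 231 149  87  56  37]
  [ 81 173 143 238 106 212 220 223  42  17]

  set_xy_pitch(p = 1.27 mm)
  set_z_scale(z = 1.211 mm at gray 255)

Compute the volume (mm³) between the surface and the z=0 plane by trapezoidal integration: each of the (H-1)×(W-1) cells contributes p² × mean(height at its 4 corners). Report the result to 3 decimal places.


height_mm = gray/255 × 1.211; cell vol = 1.27² × mean(4 corners)
unit = 1.27² × 1.211 / (4×255) = 0.00191492 mm³ per gray-sum
row 0: Σ corner-gray over 9 cells = 5104  → 9.7738
row 1: Σ corner-gray over 9 cells = 5872  → 11.2444
row 2: Σ corner-gray over 9 cells = 5254  → 10.0610
row 3: Σ corner-gray over 9 cells = 4492  → 8.6018
row 4: Σ corner-gray over 9 cells = 4499  → 8.6152
row 5: Σ corner-gray over 9 cells = 5418  → 10.3751
row 6: Σ corner-gray over 9 cells = 5673  → 10.8634
row 7: Σ corner-gray over 9 cells = 4910  → 9.4023
row 8: Σ corner-gray over 9 cells = 4460  → 8.5406
row 9: Σ corner-gray over 9 cells = 4183  → 8.0101
row 10: Σ corner-gray over 9 cells = 3922  → 7.5103
row 11: Σ corner-gray over 9 cells = 4510  → 8.6363
row 12: Σ corner-gray over 9 cells = 4927  → 9.4348
row 13: Σ corner-gray over 9 cells = 5115  → 9.7948
Σ rows: total corner-gray = 68339  → 130.8640 mm³

130.864


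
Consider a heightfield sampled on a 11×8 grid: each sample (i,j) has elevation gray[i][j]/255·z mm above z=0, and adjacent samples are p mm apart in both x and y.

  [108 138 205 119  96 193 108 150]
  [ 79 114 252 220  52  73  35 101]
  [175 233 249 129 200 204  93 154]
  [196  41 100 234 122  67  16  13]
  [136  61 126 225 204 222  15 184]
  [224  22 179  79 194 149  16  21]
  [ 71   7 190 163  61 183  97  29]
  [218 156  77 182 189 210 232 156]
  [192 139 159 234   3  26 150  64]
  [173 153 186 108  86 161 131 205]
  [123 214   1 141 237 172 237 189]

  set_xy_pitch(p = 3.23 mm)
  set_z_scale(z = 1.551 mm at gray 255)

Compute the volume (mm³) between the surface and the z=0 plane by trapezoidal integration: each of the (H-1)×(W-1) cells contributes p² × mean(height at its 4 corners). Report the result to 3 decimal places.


height_mm = gray/255 × 1.551; cell vol = 3.23² × mean(4 corners)
unit = 3.23² × 1.551 / (4×255) = 0.0158641 mm³ per gray-sum
row 0: Σ corner-gray over 7 cells = 3648  → 57.8724
row 1: Σ corner-gray over 7 cells = 4217  → 66.8991
row 2: Σ corner-gray over 7 cells = 3914  → 62.0923
row 3: Σ corner-gray over 7 cells = 3395  → 53.8588
row 4: Σ corner-gray over 7 cells = 3549  → 56.3019
row 5: Σ corner-gray over 7 cells = 3025  → 47.9890
row 6: Σ corner-gray over 7 cells = 3968  → 62.9489
row 7: Σ corner-gray over 7 cells = 4144  → 65.7410
row 8: Σ corner-gray over 7 cells = 3706  → 58.7925
row 9: Σ corner-gray over 7 cells = 4344  → 68.9138
Σ rows: total corner-gray = 37910  → 601.4097 mm³

601.410


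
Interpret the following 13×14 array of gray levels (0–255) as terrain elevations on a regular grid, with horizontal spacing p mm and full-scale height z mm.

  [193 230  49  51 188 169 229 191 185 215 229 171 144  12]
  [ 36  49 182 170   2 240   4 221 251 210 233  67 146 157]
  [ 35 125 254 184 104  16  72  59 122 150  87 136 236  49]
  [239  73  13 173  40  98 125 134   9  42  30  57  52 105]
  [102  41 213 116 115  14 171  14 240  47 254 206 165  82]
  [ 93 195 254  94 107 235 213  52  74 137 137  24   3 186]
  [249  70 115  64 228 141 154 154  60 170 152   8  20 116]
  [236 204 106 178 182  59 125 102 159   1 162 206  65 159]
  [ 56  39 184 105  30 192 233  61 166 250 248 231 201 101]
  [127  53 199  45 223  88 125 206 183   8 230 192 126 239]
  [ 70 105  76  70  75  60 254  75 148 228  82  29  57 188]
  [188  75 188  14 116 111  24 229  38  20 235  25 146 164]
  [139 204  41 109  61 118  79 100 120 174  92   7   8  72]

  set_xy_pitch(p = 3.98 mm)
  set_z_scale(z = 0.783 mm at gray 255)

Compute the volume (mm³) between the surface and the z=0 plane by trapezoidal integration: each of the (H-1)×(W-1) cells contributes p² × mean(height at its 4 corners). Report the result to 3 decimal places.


945.768

height_mm = gray/255 × 0.783; cell vol = 3.98² × mean(4 corners)
unit = 3.98² × 0.783 / (4×255) = 0.0121598 mm³ per gray-sum
row 0: Σ corner-gray over 13 cells = 8050  → 97.8867
row 1: Σ corner-gray over 13 cells = 6917  → 84.1096
row 2: Σ corner-gray over 13 cells = 5210  → 63.3527
row 3: Σ corner-gray over 13 cells = 5412  → 65.8090
row 4: Σ corner-gray over 13 cells = 6705  → 81.5317
row 5: Σ corner-gray over 13 cells = 6366  → 77.4095
row 6: Σ corner-gray over 13 cells = 6530  → 79.4037
row 7: Σ corner-gray over 13 cells = 7530  → 91.5636
row 8: Σ corner-gray over 13 cells = 7759  → 94.3482
row 9: Σ corner-gray over 13 cells = 6498  → 79.0146
row 10: Σ corner-gray over 13 cells = 5570  → 67.7303
row 11: Σ corner-gray over 13 cells = 5231  → 63.6081
Σ rows: total corner-gray = 77778  → 945.7678 mm³


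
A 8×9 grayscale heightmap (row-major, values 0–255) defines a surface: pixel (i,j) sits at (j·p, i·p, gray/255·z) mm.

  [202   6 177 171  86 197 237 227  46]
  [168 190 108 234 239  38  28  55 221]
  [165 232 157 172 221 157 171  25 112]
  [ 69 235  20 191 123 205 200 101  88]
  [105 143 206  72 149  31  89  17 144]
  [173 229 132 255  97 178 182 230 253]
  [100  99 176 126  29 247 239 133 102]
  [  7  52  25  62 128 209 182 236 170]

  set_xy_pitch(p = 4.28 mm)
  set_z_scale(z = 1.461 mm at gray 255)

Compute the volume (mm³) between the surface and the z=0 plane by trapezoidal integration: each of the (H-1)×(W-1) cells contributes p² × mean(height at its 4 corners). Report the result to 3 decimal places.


height_mm = gray/255 × 1.461; cell vol = 4.28² × mean(4 corners)
unit = 4.28² × 1.461 / (4×255) = 0.0262384 mm³ per gray-sum
row 0: Σ corner-gray over 8 cells = 4623  → 121.3002
row 1: Σ corner-gray over 8 cells = 4720  → 123.8453
row 2: Σ corner-gray over 8 cells = 4854  → 127.3613
row 3: Σ corner-gray over 8 cells = 3970  → 104.1665
row 4: Σ corner-gray over 8 cells = 4695  → 123.1894
row 5: Σ corner-gray over 8 cells = 5332  → 139.9032
row 6: Σ corner-gray over 8 cells = 4265  → 111.9068
Σ rows: total corner-gray = 32459  → 851.6727 mm³

851.673


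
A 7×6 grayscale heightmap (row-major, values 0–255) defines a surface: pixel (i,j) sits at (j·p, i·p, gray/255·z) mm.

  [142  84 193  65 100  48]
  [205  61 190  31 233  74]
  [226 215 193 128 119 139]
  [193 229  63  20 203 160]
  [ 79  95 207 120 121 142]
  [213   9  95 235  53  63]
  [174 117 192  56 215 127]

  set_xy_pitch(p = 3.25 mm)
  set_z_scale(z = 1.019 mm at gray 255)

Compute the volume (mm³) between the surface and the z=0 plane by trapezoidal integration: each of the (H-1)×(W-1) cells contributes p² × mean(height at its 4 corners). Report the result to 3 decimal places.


168.866

height_mm = gray/255 × 1.019; cell vol = 3.25² × mean(4 corners)
unit = 3.25² × 1.019 / (4×255) = 0.0105521 mm³ per gray-sum
row 0: Σ corner-gray over 5 cells = 2383  → 25.1458
row 1: Σ corner-gray over 5 cells = 2984  → 31.4876
row 2: Σ corner-gray over 5 cells = 3058  → 32.2685
row 3: Σ corner-gray over 5 cells = 2690  → 28.3853
row 4: Σ corner-gray over 5 cells = 2367  → 24.9769
row 5: Σ corner-gray over 5 cells = 2521  → 26.6020
Σ rows: total corner-gray = 16003  → 168.8660 mm³


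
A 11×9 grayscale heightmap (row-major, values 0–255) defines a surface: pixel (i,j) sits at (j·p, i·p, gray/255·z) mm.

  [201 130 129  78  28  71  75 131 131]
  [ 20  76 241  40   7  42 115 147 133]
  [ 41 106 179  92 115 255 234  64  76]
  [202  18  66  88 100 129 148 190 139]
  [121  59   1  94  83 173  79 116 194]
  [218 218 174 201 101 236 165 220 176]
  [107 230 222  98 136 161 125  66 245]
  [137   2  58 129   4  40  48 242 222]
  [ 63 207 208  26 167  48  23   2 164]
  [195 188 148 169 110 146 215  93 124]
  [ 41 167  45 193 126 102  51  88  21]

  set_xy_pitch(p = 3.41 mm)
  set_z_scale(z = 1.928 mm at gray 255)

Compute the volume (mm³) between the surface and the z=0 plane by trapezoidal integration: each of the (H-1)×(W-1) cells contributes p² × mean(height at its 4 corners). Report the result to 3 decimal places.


height_mm = gray/255 × 1.928; cell vol = 3.41² × mean(4 corners)
unit = 3.41² × 1.928 / (4×255) = 0.0219794 mm³ per gray-sum
row 0: Σ corner-gray over 8 cells = 3105  → 68.2460
row 1: Σ corner-gray over 8 cells = 3696  → 81.2358
row 2: Σ corner-gray over 8 cells = 4026  → 88.4890
row 3: Σ corner-gray over 8 cells = 3344  → 73.4991
row 4: Σ corner-gray over 8 cells = 4549  → 99.9842
row 5: Σ corner-gray over 8 cells = 5452  → 119.8316
row 6: Σ corner-gray over 8 cells = 3833  → 84.2470
row 7: Σ corner-gray over 8 cells = 2994  → 65.8063
row 8: Σ corner-gray over 8 cells = 4046  → 88.9286
row 9: Σ corner-gray over 8 cells = 4063  → 89.3023
Σ rows: total corner-gray = 39108  → 859.5699 mm³

859.570


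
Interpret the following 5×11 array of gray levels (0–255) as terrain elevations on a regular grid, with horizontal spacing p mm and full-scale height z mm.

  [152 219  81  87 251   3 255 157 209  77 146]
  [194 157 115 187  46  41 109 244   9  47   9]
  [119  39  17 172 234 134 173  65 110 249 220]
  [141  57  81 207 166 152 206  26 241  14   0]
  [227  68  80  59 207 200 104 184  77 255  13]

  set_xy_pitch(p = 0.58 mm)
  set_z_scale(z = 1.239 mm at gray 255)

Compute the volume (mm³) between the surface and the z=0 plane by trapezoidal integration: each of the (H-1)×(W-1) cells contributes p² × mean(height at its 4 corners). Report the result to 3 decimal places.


height_mm = gray/255 × 1.239; cell vol = 0.58² × mean(4 corners)
unit = 0.58² × 1.239 / (4×255) = 0.000408627 mm³ per gray-sum
row 0: Σ corner-gray over 10 cells = 5089  → 2.0795
row 1: Σ corner-gray over 10 cells = 4838  → 1.9769
row 2: Σ corner-gray over 10 cells = 5166  → 2.1110
row 3: Σ corner-gray over 10 cells = 5149  → 2.1040
Σ rows: total corner-gray = 20242  → 8.2714 mm³

8.271
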